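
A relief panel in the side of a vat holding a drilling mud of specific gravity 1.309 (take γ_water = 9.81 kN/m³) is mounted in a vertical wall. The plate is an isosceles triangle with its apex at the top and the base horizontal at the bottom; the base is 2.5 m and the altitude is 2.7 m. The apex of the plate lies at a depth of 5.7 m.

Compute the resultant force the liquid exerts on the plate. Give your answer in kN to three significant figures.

γ = 1.309 × 9.81 = 12.84129 kN/m³.
With the apex up, the centroid sits 2h/3 = 2 × 2.7/3 = 1.8 m below the apex, so the centroid depth is h_c = 5.7 + 1.8 = 7.5 m.
A = ½ × 2.5 × 2.7 = 3.375 m².
Resultant F = γ·h_c·A = 12.84129 × 7.5 × 3.375 = 325.045 kN.

F ≈ 325 kN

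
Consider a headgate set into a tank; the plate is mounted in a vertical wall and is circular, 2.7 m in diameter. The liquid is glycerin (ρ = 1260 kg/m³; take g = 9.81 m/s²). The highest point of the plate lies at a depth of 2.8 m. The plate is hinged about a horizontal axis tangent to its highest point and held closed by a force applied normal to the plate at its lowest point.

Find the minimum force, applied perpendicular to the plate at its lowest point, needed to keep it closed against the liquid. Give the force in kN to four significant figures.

γ = ρg = 1260 × 9.81 / 1000 = 12.3606 kN/m³.
The centroid is at the centre, 1.35 m below the top of the plate, so the centroid depth is h_c = 2.8 + 1.35 = 4.15 m.
A = π(1.35)² = 5.72555 m².
Resultant F = γ·h_c·A = 12.3606 × 4.15 × 5.72555 = 293.701 kN.
I_c = πr⁴/4 = π × 1.35⁴/4 = 2.6087 m⁴.
Centre of pressure: y_p = y_c + I_c/(y_c·A) = 4.15 + 2.6087/(4.15 × 5.72555) = 4.15 + 0.109789 = 4.25979 m along the plane.
The resultant acts 1.35 + 0.109789 = 1.45979 m (along the plate) below the hinge at the top edge, so the moment about the hinge is M = F × 1.45979 = 293.701 × 1.45979 = 428.742 kN·m.
A normal force at the bottom, 2.7 m from the hinge, must supply this moment: P = 428.742/2.7 = 158.793 kN.

P ≈ 158.8 kN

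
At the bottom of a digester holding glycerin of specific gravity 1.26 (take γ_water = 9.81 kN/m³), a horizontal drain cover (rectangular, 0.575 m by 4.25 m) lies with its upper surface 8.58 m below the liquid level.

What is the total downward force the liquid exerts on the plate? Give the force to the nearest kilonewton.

γ = 1.26 × 9.81 = 12.3606 kN/m³.
The plate is horizontal, so pressure is uniform at p = γ·h = 12.3606 × 8.58 = 106.054 kN/m².
A = 0.575 × 4.25 = 2.44375 m².
F = p·A = 106.054 × 2.44375 = 259.169 kN.

F ≈ 259 kN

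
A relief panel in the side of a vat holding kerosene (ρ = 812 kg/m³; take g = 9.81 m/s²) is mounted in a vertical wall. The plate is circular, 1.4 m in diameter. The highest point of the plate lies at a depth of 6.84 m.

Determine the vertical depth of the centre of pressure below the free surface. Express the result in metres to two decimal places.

h_p = 7.56 m

γ = ρg = 812 × 9.81 / 1000 = 7.96572 kN/m³.
The centroid is at the centre, 0.7 m below the top of the plate, so the centroid depth is h_c = 6.84 + 0.7 = 7.54 m.
A = π(0.7)² = 1.53938 m².
Resultant F = γ·h_c·A = 7.96572 × 7.54 × 1.53938 = 92.4575 kN.
I_c = πr⁴/4 = π × 0.7⁴/4 = 0.188574 m⁴.
Centre of pressure: y_p = y_c + I_c/(y_c·A) = 7.54 + 0.188574/(7.54 × 1.53938) = 7.54 + 0.0162467 = 7.55625 m along the plane.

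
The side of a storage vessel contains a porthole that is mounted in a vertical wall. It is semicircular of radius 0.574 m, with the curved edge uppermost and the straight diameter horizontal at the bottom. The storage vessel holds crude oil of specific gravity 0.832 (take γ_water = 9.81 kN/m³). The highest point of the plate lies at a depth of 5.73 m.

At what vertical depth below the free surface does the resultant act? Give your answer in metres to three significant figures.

h_p = 6.06 m

γ = 0.832 × 9.81 = 8.16192 kN/m³.
The centroid lies 4r/(3π) = 0.243613 m above the diameter, so r − 4r/(3π) = 0.574 − 0.243613 = 0.330387 m below the topmost point, so the centroid depth is h_c = 5.73 + 0.330387 = 6.06039 m.
A = πr²/2 = π × 0.574²/2 = 0.51754 m².
Resultant F = γ·h_c·A = 8.16192 × 6.06039 × 0.51754 = 25.5998 kN.
I_c = (π/8 − 8/(9π))·r⁴ = 0.109757 × 0.574⁴ = 0.0119146 m⁴.
Centre of pressure: y_p = y_c + I_c/(y_c·A) = 6.06039 + 0.0119146/(6.06039 × 0.51754) = 6.06039 + 0.0037987 = 6.06419 m along the plane.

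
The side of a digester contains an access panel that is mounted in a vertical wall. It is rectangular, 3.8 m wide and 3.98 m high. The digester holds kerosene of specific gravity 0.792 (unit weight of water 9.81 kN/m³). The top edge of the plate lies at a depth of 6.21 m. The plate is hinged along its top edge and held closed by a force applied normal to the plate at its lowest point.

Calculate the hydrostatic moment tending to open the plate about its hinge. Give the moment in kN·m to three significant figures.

γ = 0.792 × 9.81 = 7.76952 kN/m³.
The centroid lies 3.98/2 = 1.99 m below the top edge, so the centroid depth is h_c = 6.21 + 1.99 = 8.2 m.
A = 3.8 × 3.98 = 15.124 m².
Resultant F = γ·h_c·A = 7.76952 × 8.2 × 15.124 = 963.551 kN.
I_c = b·h³/12 = 3.8 × 3.98³/12 = 19.9642 m⁴.
Centre of pressure: y_p = y_c + I_c/(y_c·A) = 8.2 + 19.9642/(8.2 × 15.124) = 8.2 + 0.16098 = 8.36098 m along the plane.
The resultant acts 1.99 + 0.16098 = 2.15098 m (along the plate) below the hinge at the top edge, so the moment about the hinge is M = F × 2.15098 = 963.551 × 2.15098 = 2072.58 kN·m.

M ≈ 2070 kN·m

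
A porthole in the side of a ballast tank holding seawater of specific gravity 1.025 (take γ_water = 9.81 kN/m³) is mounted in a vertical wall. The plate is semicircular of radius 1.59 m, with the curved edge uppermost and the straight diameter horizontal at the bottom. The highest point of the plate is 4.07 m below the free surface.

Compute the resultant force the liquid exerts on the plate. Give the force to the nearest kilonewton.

γ = 1.025 × 9.81 = 10.05525 kN/m³.
The centroid lies 4r/(3π) = 0.674817 m above the diameter, so r − 4r/(3π) = 1.59 − 0.674817 = 0.915183 m below the topmost point, so the centroid depth is h_c = 4.07 + 0.915183 = 4.98518 m.
A = πr²/2 = π × 1.59²/2 = 3.97113 m².
Resultant F = γ·h_c·A = 10.05525 × 4.98518 × 3.97113 = 199.062 kN.

F ≈ 199 kN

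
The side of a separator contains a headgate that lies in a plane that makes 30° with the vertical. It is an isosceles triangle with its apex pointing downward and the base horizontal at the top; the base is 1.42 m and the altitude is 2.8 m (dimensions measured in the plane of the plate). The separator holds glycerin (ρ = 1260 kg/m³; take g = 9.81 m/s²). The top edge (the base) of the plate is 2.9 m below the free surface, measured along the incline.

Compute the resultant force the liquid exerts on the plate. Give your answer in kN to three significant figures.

F ≈ 81.6 kN

γ = ρg = 1260 × 9.81 / 1000 = 12.3606 kN/m³.
The plate makes 30° with the vertical, i.e. θ = 90° − 30° = 60° to the horizontal. Measuring y along the incline from the free-surface line, vertical depth h = y·sinθ with sinθ = 0.866025.
With the apex down, the centroid sits h/3 = 2.8/3 = 0.933333 m below the base (the top edge), so y_c = 2.9 + 0.933333 = 3.83333 m and h_c = 3.83333 × 0.866025 = 3.31976 m.
A = ½ × 1.42 × 2.8 = 1.988 m².
Resultant F = γ·h_c·A = 12.3606 × 3.31976 × 1.988 = 81.576 kN.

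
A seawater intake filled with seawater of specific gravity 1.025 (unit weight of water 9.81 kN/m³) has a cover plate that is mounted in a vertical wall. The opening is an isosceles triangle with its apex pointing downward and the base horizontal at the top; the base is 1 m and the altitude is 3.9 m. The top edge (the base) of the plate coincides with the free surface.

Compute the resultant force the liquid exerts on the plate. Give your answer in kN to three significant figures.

γ = 1.025 × 9.81 = 10.05525 kN/m³.
With the apex down, the centroid sits h/3 = 3.9/3 = 1.3 m below the base (the top edge), so the centroid depth is h_c = 1.3 m.
A = ½ × 1 × 3.9 = 1.95 m².
Resultant F = γ·h_c·A = 10.05525 × 1.3 × 1.95 = 25.4901 kN.

F ≈ 25.5 kN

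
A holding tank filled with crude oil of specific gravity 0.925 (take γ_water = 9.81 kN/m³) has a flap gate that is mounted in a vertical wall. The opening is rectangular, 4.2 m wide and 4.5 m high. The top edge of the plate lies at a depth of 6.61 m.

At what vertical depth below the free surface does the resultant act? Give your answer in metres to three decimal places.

γ = 0.925 × 9.81 = 9.07425 kN/m³.
The centroid lies 4.5/2 = 2.25 m below the top edge, so the centroid depth is h_c = 6.61 + 2.25 = 8.86 m.
A = 4.2 × 4.5 = 18.9 m².
Resultant F = γ·h_c·A = 9.07425 × 8.86 × 18.9 = 1519.52 kN.
I_c = b·h³/12 = 4.2 × 4.5³/12 = 31.8938 m⁴.
Centre of pressure: y_p = y_c + I_c/(y_c·A) = 8.86 + 31.8938/(8.86 × 18.9) = 8.86 + 0.190463 = 9.05046 m along the plane.

h_p = 9.050 m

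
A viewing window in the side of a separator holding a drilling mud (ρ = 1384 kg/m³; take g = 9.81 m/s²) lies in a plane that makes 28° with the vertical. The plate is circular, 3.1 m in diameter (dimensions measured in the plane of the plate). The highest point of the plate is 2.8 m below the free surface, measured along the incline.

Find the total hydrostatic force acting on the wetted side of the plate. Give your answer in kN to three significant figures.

γ = ρg = 1384 × 9.81 / 1000 = 13.57704 kN/m³.
The plate makes 28° with the vertical, i.e. θ = 90° − 28° = 62° to the horizontal. Measuring y along the incline from the free-surface line, vertical depth h = y·sinθ with sinθ = 0.882948.
The centroid is at the centre, 1.55 m below the top of the plate, so y_c = 2.8 + 1.55 = 4.35 m and h_c = 4.35 × 0.882948 = 3.84082 m.
A = π(1.55)² = 7.54768 m².
Resultant F = γ·h_c·A = 13.57704 × 3.84082 × 7.54768 = 393.589 kN.

F ≈ 394 kN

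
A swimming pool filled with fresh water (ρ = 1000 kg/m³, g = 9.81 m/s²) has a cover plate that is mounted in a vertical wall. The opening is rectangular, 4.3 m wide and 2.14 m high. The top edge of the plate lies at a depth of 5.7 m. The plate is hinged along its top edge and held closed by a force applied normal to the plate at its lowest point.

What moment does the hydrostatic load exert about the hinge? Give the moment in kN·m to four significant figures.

γ = ρg = 1000 × 9.81 = 9810 N/m³ = 9.81 kN/m³.
The centroid lies 2.14/2 = 1.07 m below the top edge, so the centroid depth is h_c = 5.7 + 1.07 = 6.77 m.
A = 4.3 × 2.14 = 9.202 m².
Resultant F = γ·h_c·A = 9.81 × 6.77 × 9.202 = 611.139 kN.
I_c = b·h³/12 = 4.3 × 2.14³/12 = 3.51179 m⁴.
Centre of pressure: y_p = y_c + I_c/(y_c·A) = 6.77 + 3.51179/(6.77 × 9.202) = 6.77 + 0.0563712 = 6.82637 m along the plane.
The resultant acts 1.07 + 0.0563712 = 1.12637 m (along the plate) below the hinge at the top edge, so the moment about the hinge is M = F × 1.12637 = 611.139 × 1.12637 = 688.369 kN·m.

M ≈ 688.4 kN·m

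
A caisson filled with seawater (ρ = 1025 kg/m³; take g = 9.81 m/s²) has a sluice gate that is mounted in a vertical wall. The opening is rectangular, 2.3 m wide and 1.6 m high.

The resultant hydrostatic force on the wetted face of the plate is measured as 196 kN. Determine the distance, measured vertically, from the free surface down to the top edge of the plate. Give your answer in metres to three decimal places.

γ = ρg = 1025 × 9.81 / 1000 = 10.05525 kN/m³.
A = 2.3 × 1.6 = 3.68 m².
From F = γ·h_c·A, the centroid depth is h_c = 196/(10.05525 × 3.68) = 5.29682 m.
The centroid lies 1.6/2 = 0.8 m below the top edge, so the top edge sits at h_top = 5.29682 − 0.8 = 4.49682 m below the surface.

d_top ≈ 4.497 m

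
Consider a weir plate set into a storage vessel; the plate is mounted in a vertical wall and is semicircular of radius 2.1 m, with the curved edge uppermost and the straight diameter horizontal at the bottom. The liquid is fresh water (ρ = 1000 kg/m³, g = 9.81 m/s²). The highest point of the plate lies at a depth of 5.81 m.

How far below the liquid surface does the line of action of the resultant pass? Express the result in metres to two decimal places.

h_p = 7.06 m

γ = ρg = 1000 × 9.81 = 9810 N/m³ = 9.81 kN/m³.
The centroid lies 4r/(3π) = 0.891268 m above the diameter, so r − 4r/(3π) = 2.1 − 0.891268 = 1.20873 m below the topmost point, so the centroid depth is h_c = 5.81 + 1.20873 = 7.01873 m.
A = πr²/2 = π × 2.1²/2 = 6.92721 m².
Resultant F = γ·h_c·A = 9.81 × 7.01873 × 6.92721 = 476.964 kN.
I_c = (π/8 − 8/(9π))·r⁴ = 0.109757 × 2.1⁴ = 2.13457 m⁴.
Centre of pressure: y_p = y_c + I_c/(y_c·A) = 7.01873 + 2.13457/(7.01873 × 6.92721) = 7.01873 + 0.0439029 = 7.06263 m along the plane.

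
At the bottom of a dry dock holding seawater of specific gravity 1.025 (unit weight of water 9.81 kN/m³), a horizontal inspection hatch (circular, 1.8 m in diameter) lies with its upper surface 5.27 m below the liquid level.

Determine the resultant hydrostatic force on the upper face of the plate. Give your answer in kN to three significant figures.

F ≈ 135 kN

γ = 1.025 × 9.81 = 10.05525 kN/m³.
The plate is horizontal, so pressure is uniform at p = γ·h = 10.05525 × 5.27 = 52.9912 kN/m².
A = π(0.9)² = 2.54469 m².
F = p·A = 52.9912 × 2.54469 = 134.846 kN.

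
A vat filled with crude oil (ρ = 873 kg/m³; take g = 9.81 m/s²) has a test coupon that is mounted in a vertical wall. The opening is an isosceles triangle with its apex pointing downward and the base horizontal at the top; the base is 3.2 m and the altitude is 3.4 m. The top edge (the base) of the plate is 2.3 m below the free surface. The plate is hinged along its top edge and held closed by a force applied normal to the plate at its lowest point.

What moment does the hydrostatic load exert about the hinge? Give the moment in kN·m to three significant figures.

γ = ρg = 873 × 9.81 / 1000 = 8.56413 kN/m³.
With the apex down, the centroid sits h/3 = 3.4/3 = 1.13333 m below the base (the top edge), so the centroid depth is h_c = 2.3 + 1.13333 = 3.43333 m.
A = ½ × 3.2 × 3.4 = 5.44 m².
Resultant F = γ·h_c·A = 8.56413 × 3.43333 × 5.44 = 159.955 kN.
I_c = b·h³/36 = 3.2 × 3.4³/36 = 3.49369 m⁴.
Centre of pressure: y_p = y_c + I_c/(y_c·A) = 3.43333 + 3.49369/(3.43333 × 5.44) = 3.43333 + 0.187055 = 3.62039 m along the plane.
The resultant acts 1.13333 + 0.187055 = 1.32038 m (along the plate) below the hinge at the top edge, so the moment about the hinge is M = F × 1.32038 = 159.955 × 1.32038 = 211.201 kN·m.

M ≈ 211 kN·m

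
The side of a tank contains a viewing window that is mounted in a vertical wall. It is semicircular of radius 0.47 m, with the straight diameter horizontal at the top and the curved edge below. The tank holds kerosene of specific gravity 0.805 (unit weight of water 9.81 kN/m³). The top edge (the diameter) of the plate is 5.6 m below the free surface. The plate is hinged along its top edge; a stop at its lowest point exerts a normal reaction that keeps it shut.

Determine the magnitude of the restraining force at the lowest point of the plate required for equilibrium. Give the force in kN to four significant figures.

γ = 0.805 × 9.81 = 7.89705 kN/m³.
The centroid of a semicircle lies 4r/(3π) = 0.199474 m from the diameter, here below the top edge, so the centroid depth is h_c = 5.6 + 0.199474 = 5.79947 m.
A = πr²/2 = π × 0.47²/2 = 0.346989 m².
Resultant F = γ·h_c·A = 7.89705 × 5.79947 × 0.346989 = 15.8916 kN.
I_c = (π/8 − 8/(9π))·r⁴ = 0.109757 × 0.47⁴ = 0.00535579 m⁴.
Centre of pressure: y_p = y_c + I_c/(y_c·A) = 5.79947 + 0.00535579/(5.79947 × 0.346989) = 5.79947 + 0.00266146 = 5.80213 m along the plane.
The resultant acts 0.199474 + 0.00266146 = 0.202135 m (along the plate) below the hinge at the top edge, so the moment about the hinge is M = F × 0.202135 = 15.8916 × 0.202135 = 3.21225 kN·m.
A normal force at the bottom, 0.47 m from the hinge, must supply this moment: P = 3.21225/0.47 = 6.83457 kN.

P ≈ 6.835 kN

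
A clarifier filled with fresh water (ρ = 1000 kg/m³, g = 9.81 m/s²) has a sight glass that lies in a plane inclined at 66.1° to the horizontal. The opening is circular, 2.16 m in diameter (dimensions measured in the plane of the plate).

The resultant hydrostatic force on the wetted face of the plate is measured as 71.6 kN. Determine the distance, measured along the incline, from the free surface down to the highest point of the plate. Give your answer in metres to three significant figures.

γ = ρg = 1000 × 9.81 = 9810 N/m³ = 9.81 kN/m³.
A = π(1.08)² = 3.66435 m².
From F = γ·h_c·A, the centroid depth is h_c = 71.6/(9.81 × 3.66435) = 1.99181 m.
Let θ = 66.1° be the plate's angle to the horizontal; measure y along the incline from where the plane meets the free surface. Vertical depth h = y·sinθ with sinθ = 0.914254.
Along the incline, y_c = h_c/sinθ = 1.99181/0.914254 = 2.17862 m.
The centroid is at the centre, 1.08 m below the top of the plate, so the highest point sits at y_top = 2.17862 − 1.08 = 1.09862 m along the incline.

y_top ≈ 1.10 m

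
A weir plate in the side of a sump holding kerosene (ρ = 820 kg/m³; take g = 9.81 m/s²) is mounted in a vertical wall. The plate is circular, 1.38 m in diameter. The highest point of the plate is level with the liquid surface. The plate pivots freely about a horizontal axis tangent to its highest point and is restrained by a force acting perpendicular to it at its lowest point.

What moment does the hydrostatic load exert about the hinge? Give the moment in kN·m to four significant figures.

γ = ρg = 820 × 9.81 / 1000 = 8.0442 kN/m³.
The centroid is at the centre, 0.69 m below the top of the plate, so the centroid depth is h_c = 0.69 m.
A = π(0.69)² = 1.49571 m².
Resultant F = γ·h_c·A = 8.0442 × 0.69 × 1.49571 = 8.30194 kN.
I_c = πr⁴/4 = π × 0.69⁴/4 = 0.178027 m⁴.
Centre of pressure: y_p = y_c + I_c/(y_c·A) = 0.69 + 0.178027/(0.69 × 1.49571) = 0.69 + 0.1725 = 0.8625 m along the plane.
The resultant acts 0.69 + 0.1725 = 0.8625 m (along the plate) below the hinge at the top edge, so the moment about the hinge is M = F × 0.8625 = 8.30194 × 0.8625 = 7.16042 kN·m.

M ≈ 7.160 kN·m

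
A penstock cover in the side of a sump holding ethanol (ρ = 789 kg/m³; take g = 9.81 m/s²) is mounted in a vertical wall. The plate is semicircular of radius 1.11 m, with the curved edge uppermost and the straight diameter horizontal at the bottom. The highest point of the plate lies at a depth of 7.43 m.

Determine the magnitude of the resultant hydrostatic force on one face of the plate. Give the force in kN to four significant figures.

F ≈ 120.9 kN

γ = ρg = 789 × 9.81 / 1000 = 7.74009 kN/m³.
The centroid lies 4r/(3π) = 0.471099 m above the diameter, so r − 4r/(3π) = 1.11 − 0.471099 = 0.638901 m below the topmost point, so the centroid depth is h_c = 7.43 + 0.638901 = 8.0689 m.
A = πr²/2 = π × 1.11²/2 = 1.93538 m².
Resultant F = γ·h_c·A = 7.74009 × 8.0689 × 1.93538 = 120.872 kN.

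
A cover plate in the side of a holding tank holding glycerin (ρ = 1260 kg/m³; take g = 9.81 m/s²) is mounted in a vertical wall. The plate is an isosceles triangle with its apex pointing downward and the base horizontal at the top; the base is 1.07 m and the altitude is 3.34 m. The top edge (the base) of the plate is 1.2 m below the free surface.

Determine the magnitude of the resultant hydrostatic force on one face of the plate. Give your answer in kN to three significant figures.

F ≈ 51.1 kN

γ = ρg = 1260 × 9.81 / 1000 = 12.3606 kN/m³.
With the apex down, the centroid sits h/3 = 3.34/3 = 1.11333 m below the base (the top edge), so the centroid depth is h_c = 1.2 + 1.11333 = 2.31333 m.
A = ½ × 1.07 × 3.34 = 1.7869 m².
Resultant F = γ·h_c·A = 12.3606 × 2.31333 × 1.7869 = 51.0949 kN.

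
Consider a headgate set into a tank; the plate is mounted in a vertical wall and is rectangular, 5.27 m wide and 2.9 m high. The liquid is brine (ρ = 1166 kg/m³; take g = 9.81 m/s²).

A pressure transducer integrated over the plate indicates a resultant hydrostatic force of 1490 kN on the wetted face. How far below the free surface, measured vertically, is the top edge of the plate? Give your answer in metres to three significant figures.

γ = ρg = 1166 × 9.81 / 1000 = 11.43846 kN/m³.
A = 5.27 × 2.9 = 15.283 m².
From F = γ·h_c·A, the centroid depth is h_c = 1490/(11.43846 × 15.283) = 8.52335 m.
The centroid lies 2.9/2 = 1.45 m below the top edge, so the top edge sits at h_top = 8.52335 − 1.45 = 7.07335 m below the surface.

d_top ≈ 7.07 m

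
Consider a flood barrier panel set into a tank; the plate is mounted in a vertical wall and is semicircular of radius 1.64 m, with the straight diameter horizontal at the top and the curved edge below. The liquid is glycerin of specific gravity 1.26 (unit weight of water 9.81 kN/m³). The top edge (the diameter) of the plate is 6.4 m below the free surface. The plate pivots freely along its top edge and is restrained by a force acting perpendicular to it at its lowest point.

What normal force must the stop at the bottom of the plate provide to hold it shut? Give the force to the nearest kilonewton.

P ≈ 163 kN

γ = 1.26 × 9.81 = 12.3606 kN/m³.
The centroid of a semicircle lies 4r/(3π) = 0.696038 m from the diameter, here below the top edge, so the centroid depth is h_c = 6.4 + 0.696038 = 7.09604 m.
A = πr²/2 = π × 1.64²/2 = 4.22481 m².
Resultant F = γ·h_c·A = 12.3606 × 7.09604 × 4.22481 = 370.564 kN.
I_c = (π/8 − 8/(9π))·r⁴ = 0.109757 × 1.64⁴ = 0.793976 m⁴.
Centre of pressure: y_p = y_c + I_c/(y_c·A) = 7.09604 + 0.793976/(7.09604 × 4.22481) = 7.09604 + 0.026484 = 7.12252 m along the plane.
The resultant acts 0.696038 + 0.026484 = 0.722522 m (along the plate) below the hinge at the top edge, so the moment about the hinge is M = F × 0.722522 = 370.564 × 0.722522 = 267.741 kN·m.
A normal force at the bottom, 1.64 m from the hinge, must supply this moment: P = 267.741/1.64 = 163.257 kN.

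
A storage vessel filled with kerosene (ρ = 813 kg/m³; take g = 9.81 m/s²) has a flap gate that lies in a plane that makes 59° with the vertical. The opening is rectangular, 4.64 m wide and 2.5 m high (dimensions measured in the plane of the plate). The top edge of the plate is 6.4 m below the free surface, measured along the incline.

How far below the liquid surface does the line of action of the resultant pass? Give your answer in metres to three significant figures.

h_p = 3.98 m

γ = ρg = 813 × 9.81 / 1000 = 7.97553 kN/m³.
The plate makes 59° with the vertical, i.e. θ = 90° − 59° = 31° to the horizontal. Measuring y along the incline from the free-surface line, vertical depth h = y·sinθ with sinθ = 0.515038.
The centroid lies 2.5/2 = 1.25 m below the top edge, so y_c = 6.4 + 1.25 = 7.65 m and h_c = 7.65 × 0.515038 = 3.94004 m.
A = 4.64 × 2.5 = 11.6 m².
Resultant F = γ·h_c·A = 7.97553 × 3.94004 × 11.6 = 364.517 kN.
I_c = b·h³/12 = 4.64 × 2.5³/12 = 6.04167 m⁴.
Centre of pressure: y_p = y_c + I_c/(y_c·A) = 7.65 + 6.04167/(7.65 × 11.6) = 7.65 + 0.0680828 = 7.71808 m along the plane.
Vertically, h_p = y_p·sinθ = 7.71808 × 0.515038 = 3.9751 m.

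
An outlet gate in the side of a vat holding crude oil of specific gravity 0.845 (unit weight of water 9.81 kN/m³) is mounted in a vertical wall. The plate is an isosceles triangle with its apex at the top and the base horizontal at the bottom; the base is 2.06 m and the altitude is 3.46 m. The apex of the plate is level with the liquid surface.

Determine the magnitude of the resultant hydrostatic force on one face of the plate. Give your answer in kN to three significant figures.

F ≈ 68.1 kN

γ = 0.845 × 9.81 = 8.28945 kN/m³.
With the apex up, the centroid sits 2h/3 = 2 × 3.46/3 = 2.30667 m below the apex, so the centroid depth is h_c = 2.30667 m.
A = ½ × 2.06 × 3.46 = 3.5638 m².
Resultant F = γ·h_c·A = 8.28945 × 2.30667 × 3.5638 = 68.1435 kN.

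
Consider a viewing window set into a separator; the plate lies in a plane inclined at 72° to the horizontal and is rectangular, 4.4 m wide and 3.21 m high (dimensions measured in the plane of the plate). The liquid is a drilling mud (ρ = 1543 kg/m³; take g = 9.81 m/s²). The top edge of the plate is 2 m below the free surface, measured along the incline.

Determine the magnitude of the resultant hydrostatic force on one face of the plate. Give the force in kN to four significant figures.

F ≈ 733.0 kN

γ = ρg = 1543 × 9.81 / 1000 = 15.13683 kN/m³.
Let θ = 72° be the plate's angle to the horizontal; measure y along the incline from where the plane meets the free surface. Vertical depth h = y·sinθ with sinθ = 0.951057.
The centroid lies 3.21/2 = 1.605 m below the top edge, so y_c = 2 + 1.605 = 3.605 m and h_c = 3.605 × 0.951057 = 3.42856 m.
A = 4.4 × 3.21 = 14.124 m².
Resultant F = γ·h_c·A = 15.13683 × 3.42856 × 14.124 = 733.001 kN.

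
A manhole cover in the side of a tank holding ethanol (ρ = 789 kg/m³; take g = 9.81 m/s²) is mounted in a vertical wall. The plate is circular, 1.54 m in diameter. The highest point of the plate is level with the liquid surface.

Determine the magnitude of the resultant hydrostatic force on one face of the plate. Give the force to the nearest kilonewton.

F ≈ 11 kN

γ = ρg = 789 × 9.81 / 1000 = 7.74009 kN/m³.
The centroid is at the centre, 0.77 m below the top of the plate, so the centroid depth is h_c = 0.77 m.
A = π(0.77)² = 1.86265 m².
Resultant F = γ·h_c·A = 7.74009 × 0.77 × 1.86265 = 11.1012 kN.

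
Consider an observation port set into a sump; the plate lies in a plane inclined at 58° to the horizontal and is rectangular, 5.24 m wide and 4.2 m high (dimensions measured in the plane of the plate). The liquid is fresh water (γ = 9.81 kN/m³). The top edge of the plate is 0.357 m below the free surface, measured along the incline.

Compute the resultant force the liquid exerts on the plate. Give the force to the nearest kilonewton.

γ = 9.81 kN/m³.
Let θ = 58° be the plate's angle to the horizontal; measure y along the incline from where the plane meets the free surface. Vertical depth h = y·sinθ with sinθ = 0.848048.
The centroid lies 4.2/2 = 2.1 m below the top edge, so y_c = 0.357 + 2.1 = 2.457 m and h_c = 2.457 × 0.848048 = 2.08365 m.
A = 5.24 × 4.2 = 22.008 m².
Resultant F = γ·h_c·A = 9.81 × 2.08365 × 22.008 = 449.857 kN.

F ≈ 450 kN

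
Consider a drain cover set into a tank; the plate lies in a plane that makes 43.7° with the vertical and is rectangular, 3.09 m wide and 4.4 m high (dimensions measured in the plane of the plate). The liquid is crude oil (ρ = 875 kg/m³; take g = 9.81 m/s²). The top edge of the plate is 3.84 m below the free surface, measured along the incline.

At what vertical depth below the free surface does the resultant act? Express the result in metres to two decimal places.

h_p = 4.56 m

γ = ρg = 875 × 9.81 / 1000 = 8.58375 kN/m³.
The plate makes 43.7° with the vertical, i.e. θ = 90° − 43.7° = 46.3° to the horizontal. Measuring y along the incline from the free-surface line, vertical depth h = y·sinθ with sinθ = 0.722967.
The centroid lies 4.4/2 = 2.2 m below the top edge, so y_c = 3.84 + 2.2 = 6.04 m and h_c = 6.04 × 0.722967 = 4.36672 m.
A = 3.09 × 4.4 = 13.596 m².
Resultant F = γ·h_c·A = 8.58375 × 4.36672 × 13.596 = 509.617 kN.
I_c = b·h³/12 = 3.09 × 4.4³/12 = 21.9349 m⁴.
Centre of pressure: y_p = y_c + I_c/(y_c·A) = 6.04 + 21.9349/(6.04 × 13.596) = 6.04 + 0.267108 = 6.30711 m along the plane.
Vertically, h_p = y_p·sinθ = 6.30711 × 0.722967 = 4.55983 m.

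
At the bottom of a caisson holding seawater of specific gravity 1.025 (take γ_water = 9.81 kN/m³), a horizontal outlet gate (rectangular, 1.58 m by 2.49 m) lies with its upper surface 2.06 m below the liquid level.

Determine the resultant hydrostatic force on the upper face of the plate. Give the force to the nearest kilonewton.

F ≈ 81 kN

γ = 1.025 × 9.81 = 10.05525 kN/m³.
The plate is horizontal, so pressure is uniform at p = γ·h = 10.05525 × 2.06 = 20.7138 kN/m².
A = 1.58 × 2.49 = 3.9342 m².
F = p·A = 20.7138 × 3.9342 = 81.4922 kN.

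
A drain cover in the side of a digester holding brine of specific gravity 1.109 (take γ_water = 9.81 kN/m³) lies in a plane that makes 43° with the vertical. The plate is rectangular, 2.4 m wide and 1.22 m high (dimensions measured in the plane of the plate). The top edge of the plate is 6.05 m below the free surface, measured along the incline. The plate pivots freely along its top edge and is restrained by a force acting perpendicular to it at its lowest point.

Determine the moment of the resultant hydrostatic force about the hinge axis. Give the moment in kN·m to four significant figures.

γ = 1.109 × 9.81 = 10.87929 kN/m³.
The plate makes 43° with the vertical, i.e. θ = 90° − 43° = 47° to the horizontal. Measuring y along the incline from the free-surface line, vertical depth h = y·sinθ with sinθ = 0.731354.
The centroid lies 1.22/2 = 0.61 m below the top edge, so y_c = 6.05 + 0.61 = 6.66 m and h_c = 6.66 × 0.731354 = 4.87082 m.
A = 2.4 × 1.22 = 2.928 m².
Resultant F = γ·h_c·A = 10.87929 × 4.87082 × 2.928 = 155.158 kN.
I_c = b·h³/12 = 2.4 × 1.22³/12 = 0.36317 m⁴.
Centre of pressure: y_p = y_c + I_c/(y_c·A) = 6.66 + 0.36317/(6.66 × 2.928) = 6.66 + 0.0186236 = 6.67862 m along the plane.
The resultant acts 0.61 + 0.0186236 = 0.628624 m (along the plate) below the hinge at the top edge, so the moment about the hinge is M = F × 0.628624 = 155.158 × 0.628624 = 97.536 kN·m.

M ≈ 97.54 kN·m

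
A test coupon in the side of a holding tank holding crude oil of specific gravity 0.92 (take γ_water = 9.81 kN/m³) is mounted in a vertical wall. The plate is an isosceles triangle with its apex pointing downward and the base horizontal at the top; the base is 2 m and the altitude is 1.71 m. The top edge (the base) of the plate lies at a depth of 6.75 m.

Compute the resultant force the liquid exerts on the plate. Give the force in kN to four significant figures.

F ≈ 113.0 kN

γ = 0.92 × 9.81 = 9.0252 kN/m³.
With the apex down, the centroid sits h/3 = 1.71/3 = 0.57 m below the base (the top edge), so the centroid depth is h_c = 6.75 + 0.57 = 7.32 m.
A = ½ × 2 × 1.71 = 1.71 m².
Resultant F = γ·h_c·A = 9.0252 × 7.32 × 1.71 = 112.97 kN.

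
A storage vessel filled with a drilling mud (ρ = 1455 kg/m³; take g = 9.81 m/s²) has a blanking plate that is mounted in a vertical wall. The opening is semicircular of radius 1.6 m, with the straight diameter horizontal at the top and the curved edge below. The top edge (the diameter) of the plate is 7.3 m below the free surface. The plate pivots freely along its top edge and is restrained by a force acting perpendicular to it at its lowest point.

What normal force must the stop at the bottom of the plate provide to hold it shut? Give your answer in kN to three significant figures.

γ = ρg = 1455 × 9.81 / 1000 = 14.27355 kN/m³.
The centroid of a semicircle lies 4r/(3π) = 0.679061 m from the diameter, here below the top edge, so the centroid depth is h_c = 7.3 + 0.679061 = 7.97906 m.
A = πr²/2 = π × 1.6²/2 = 4.02124 m².
Resultant F = γ·h_c·A = 14.27355 × 7.97906 × 4.02124 = 457.977 kN.
I_c = (π/8 − 8/(9π))·r⁴ = 0.109757 × 1.6⁴ = 0.719303 m⁴.
Centre of pressure: y_p = y_c + I_c/(y_c·A) = 7.97906 + 0.719303/(7.97906 × 4.02124) = 7.97906 + 0.0224182 = 8.00148 m along the plane.
The resultant acts 0.679061 + 0.0224182 = 0.701479 m (along the plate) below the hinge at the top edge, so the moment about the hinge is M = F × 0.701479 = 457.977 × 0.701479 = 321.261 kN·m.
A normal force at the bottom, 1.6 m from the hinge, must supply this moment: P = 321.261/1.6 = 200.788 kN.

P ≈ 201 kN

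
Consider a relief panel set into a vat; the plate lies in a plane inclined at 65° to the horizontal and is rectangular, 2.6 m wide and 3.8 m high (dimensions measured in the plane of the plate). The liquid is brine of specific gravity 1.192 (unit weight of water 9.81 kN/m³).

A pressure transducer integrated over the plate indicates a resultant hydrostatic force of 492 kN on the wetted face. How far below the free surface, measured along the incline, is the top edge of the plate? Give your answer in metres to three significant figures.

γ = 1.192 × 9.81 = 11.69352 kN/m³.
A = 2.6 × 3.8 = 9.88 m².
From F = γ·h_c·A, the centroid depth is h_c = 492/(11.69352 × 9.88) = 4.25856 m.
Let θ = 65° be the plate's angle to the horizontal; measure y along the incline from where the plane meets the free surface. Vertical depth h = y·sinθ with sinθ = 0.906308.
Along the incline, y_c = h_c/sinθ = 4.25856/0.906308 = 4.6988 m.
The centroid lies 3.8/2 = 1.9 m below the top edge, so the top edge sits at y_top = 4.6988 − 1.9 = 2.7988 m along the incline.

y_top ≈ 2.80 m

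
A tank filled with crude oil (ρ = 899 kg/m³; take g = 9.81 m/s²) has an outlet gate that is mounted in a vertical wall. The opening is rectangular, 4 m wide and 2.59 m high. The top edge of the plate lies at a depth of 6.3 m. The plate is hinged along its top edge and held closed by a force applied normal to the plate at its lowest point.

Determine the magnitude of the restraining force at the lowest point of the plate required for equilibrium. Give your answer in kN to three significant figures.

γ = ρg = 899 × 9.81 / 1000 = 8.81919 kN/m³.
The centroid lies 2.59/2 = 1.295 m below the top edge, so the centroid depth is h_c = 6.3 + 1.295 = 7.595 m.
A = 4 × 2.59 = 10.36 m².
Resultant F = γ·h_c·A = 8.81919 × 7.595 × 10.36 = 693.931 kN.
I_c = b·h³/12 = 4 × 2.59³/12 = 5.79133 m⁴.
Centre of pressure: y_p = y_c + I_c/(y_c·A) = 7.595 + 5.79133/(7.595 × 10.36) = 7.595 + 0.0736022 = 7.6686 m along the plane.
The resultant acts 1.295 + 0.0736022 = 1.3686 m (along the plate) below the hinge at the top edge, so the moment about the hinge is M = F × 1.3686 = 693.931 × 1.3686 = 949.714 kN·m.
A normal force at the bottom, 2.59 m from the hinge, must supply this moment: P = 949.714/2.59 = 366.685 kN.

P ≈ 367 kN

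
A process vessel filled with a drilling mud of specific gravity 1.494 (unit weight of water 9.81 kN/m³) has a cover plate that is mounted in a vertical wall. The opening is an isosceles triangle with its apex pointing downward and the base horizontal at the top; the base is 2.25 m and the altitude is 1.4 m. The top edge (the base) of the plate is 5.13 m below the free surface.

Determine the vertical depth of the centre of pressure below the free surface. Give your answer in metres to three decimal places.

γ = 1.494 × 9.81 = 14.65614 kN/m³.
With the apex down, the centroid sits h/3 = 1.4/3 = 0.466667 m below the base (the top edge), so the centroid depth is h_c = 5.13 + 0.466667 = 5.59667 m.
A = ½ × 2.25 × 1.4 = 1.575 m².
Resultant F = γ·h_c·A = 14.65614 × 5.59667 × 1.575 = 129.19 kN.
I_c = b·h³/36 = 2.25 × 1.4³/36 = 0.1715 m⁴.
Centre of pressure: y_p = y_c + I_c/(y_c·A) = 5.59667 + 0.1715/(5.59667 × 1.575) = 5.59667 + 0.019456 = 5.61613 m along the plane.

h_p = 5.616 m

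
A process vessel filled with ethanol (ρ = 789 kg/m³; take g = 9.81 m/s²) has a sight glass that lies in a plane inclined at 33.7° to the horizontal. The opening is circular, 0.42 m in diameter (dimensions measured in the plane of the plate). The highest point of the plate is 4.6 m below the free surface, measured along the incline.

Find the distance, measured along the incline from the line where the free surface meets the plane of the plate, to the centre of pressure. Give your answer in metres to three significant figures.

y_p = 4.81 m

γ = ρg = 789 × 9.81 / 1000 = 7.74009 kN/m³.
Let θ = 33.7° be the plate's angle to the horizontal; measure y along the incline from where the plane meets the free surface. Vertical depth h = y·sinθ with sinθ = 0.554844.
The centroid is at the centre, 0.21 m below the top of the plate, so y_c = 4.6 + 0.21 = 4.81 m and h_c = 4.81 × 0.554844 = 2.6688 m.
A = π(0.21)² = 0.138544 m².
Resultant F = γ·h_c·A = 7.74009 × 2.6688 × 0.138544 = 2.86187 kN.
I_c = πr⁴/4 = π × 0.21⁴/4 = 0.00152745 m⁴.
Centre of pressure: y_p = y_c + I_c/(y_c·A) = 4.81 + 0.00152745/(4.81 × 0.138544) = 4.81 + 0.0022921 = 4.81229 m along the plane.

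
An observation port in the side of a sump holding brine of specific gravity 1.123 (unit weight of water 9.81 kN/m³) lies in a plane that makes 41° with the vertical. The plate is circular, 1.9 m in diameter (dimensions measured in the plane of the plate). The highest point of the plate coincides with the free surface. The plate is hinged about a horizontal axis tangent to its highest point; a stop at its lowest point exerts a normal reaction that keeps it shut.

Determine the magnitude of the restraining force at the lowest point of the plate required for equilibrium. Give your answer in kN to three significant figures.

P ≈ 14.0 kN

γ = 1.123 × 9.81 = 11.01663 kN/m³.
The plate makes 41° with the vertical, i.e. θ = 90° − 41° = 49° to the horizontal. Measuring y along the incline from the free-surface line, vertical depth h = y·sinθ with sinθ = 0.754710.
The centroid is at the centre, 0.95 m below the top of the plate, so y_c = 0.95 m and h_c = 0.95 × 0.754710 = 0.716974 m.
A = π(0.95)² = 2.83529 m².
Resultant F = γ·h_c·A = 11.01663 × 0.716974 × 2.83529 = 22.3949 kN.
I_c = πr⁴/4 = π × 0.95⁴/4 = 0.639712 m⁴.
Centre of pressure: y_p = y_c + I_c/(y_c·A) = 0.95 + 0.639712/(0.95 × 2.83529) = 0.95 + 0.2375 = 1.1875 m along the plane.
The resultant acts 0.95 + 0.2375 = 1.1875 m (along the plate) below the hinge at the top edge, so the moment about the hinge is M = F × 1.1875 = 22.3949 × 1.1875 = 26.5939 kN·m.
A normal force at the bottom, 1.9 m from the hinge, must supply this moment: P = 26.5939/1.9 = 13.9968 kN.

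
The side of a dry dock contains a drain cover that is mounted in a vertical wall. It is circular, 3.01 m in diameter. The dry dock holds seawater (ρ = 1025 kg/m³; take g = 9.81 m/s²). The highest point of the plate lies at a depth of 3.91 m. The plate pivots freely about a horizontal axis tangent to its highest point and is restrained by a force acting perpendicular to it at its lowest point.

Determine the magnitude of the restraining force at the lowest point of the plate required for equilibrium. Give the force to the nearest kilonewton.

γ = ρg = 1025 × 9.81 / 1000 = 10.05525 kN/m³.
The centroid is at the centre, 1.505 m below the top of the plate, so the centroid depth is h_c = 3.91 + 1.505 = 5.415 m.
A = π(1.505)² = 7.11579 m².
Resultant F = γ·h_c·A = 10.05525 × 5.415 × 7.11579 = 387.449 kN.
I_c = πr⁴/4 = π × 1.505⁴/4 = 4.02936 m⁴.
Centre of pressure: y_p = y_c + I_c/(y_c·A) = 5.415 + 4.02936/(5.415 × 7.11579) = 5.415 + 0.104572 = 5.51957 m along the plane.
The resultant acts 1.505 + 0.104572 = 1.60957 m (along the plate) below the hinge at the top edge, so the moment about the hinge is M = F × 1.60957 = 387.449 × 1.60957 = 623.626 kN·m.
A normal force at the bottom, 3.01 m from the hinge, must supply this moment: P = 623.626/3.01 = 207.185 kN.

P ≈ 207 kN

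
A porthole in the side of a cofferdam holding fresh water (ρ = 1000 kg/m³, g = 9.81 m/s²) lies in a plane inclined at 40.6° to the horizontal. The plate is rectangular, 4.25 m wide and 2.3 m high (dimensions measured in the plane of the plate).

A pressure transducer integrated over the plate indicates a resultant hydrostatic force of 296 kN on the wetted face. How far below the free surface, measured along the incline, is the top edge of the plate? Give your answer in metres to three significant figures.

γ = ρg = 1000 × 9.81 = 9810 N/m³ = 9.81 kN/m³.
A = 4.25 × 2.3 = 9.775 m².
From F = γ·h_c·A, the centroid depth is h_c = 296/(9.81 × 9.775) = 3.08678 m.
Let θ = 40.6° be the plate's angle to the horizontal; measure y along the incline from where the plane meets the free surface. Vertical depth h = y·sinθ with sinθ = 0.650774.
Along the incline, y_c = h_c/sinθ = 3.08678/0.650774 = 4.74324 m.
The centroid lies 2.3/2 = 1.15 m below the top edge, so the top edge sits at y_top = 4.74324 − 1.15 = 3.59324 m along the incline.

y_top ≈ 3.59 m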